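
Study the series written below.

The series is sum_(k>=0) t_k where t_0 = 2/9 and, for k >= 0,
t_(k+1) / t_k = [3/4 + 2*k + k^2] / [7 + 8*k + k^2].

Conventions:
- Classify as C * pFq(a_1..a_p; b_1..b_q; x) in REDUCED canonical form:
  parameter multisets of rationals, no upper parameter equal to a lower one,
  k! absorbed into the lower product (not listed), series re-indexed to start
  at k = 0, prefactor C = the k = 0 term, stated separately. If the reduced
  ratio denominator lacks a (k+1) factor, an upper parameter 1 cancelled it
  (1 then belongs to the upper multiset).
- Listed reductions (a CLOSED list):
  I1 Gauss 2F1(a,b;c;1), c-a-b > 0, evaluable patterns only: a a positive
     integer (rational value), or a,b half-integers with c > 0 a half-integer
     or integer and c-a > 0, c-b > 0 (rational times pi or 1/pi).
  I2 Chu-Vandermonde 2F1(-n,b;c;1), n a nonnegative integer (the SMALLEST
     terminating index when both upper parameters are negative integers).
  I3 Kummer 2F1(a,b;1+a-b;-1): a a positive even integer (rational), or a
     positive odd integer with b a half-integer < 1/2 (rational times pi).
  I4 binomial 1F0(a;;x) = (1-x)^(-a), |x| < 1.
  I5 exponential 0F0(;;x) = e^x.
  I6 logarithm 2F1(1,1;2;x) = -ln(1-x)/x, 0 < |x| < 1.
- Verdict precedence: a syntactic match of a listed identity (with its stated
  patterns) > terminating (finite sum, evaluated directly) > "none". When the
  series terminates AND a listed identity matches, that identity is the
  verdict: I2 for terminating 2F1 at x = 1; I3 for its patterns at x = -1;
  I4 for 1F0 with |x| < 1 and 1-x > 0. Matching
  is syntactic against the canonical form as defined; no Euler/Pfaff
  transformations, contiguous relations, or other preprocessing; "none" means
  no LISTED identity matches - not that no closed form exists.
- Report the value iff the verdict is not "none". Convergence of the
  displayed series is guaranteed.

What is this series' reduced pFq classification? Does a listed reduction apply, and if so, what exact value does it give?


This is 2/9 * 2F1(1/2, 3/2; 7; 1) in reduced canonical form. Verdict at x = 1: Gauss's theorem I1 (half-integer case) matches (x = 1; upper {1/2, 3/2} half-integers, c = 7 in the evaluable pattern). Exact value: (524288/654885) / pi.

Key observation: from the first term 2/9: factor the ratio over Q (C = 2/9, x = 1): negated roots = parameters.
Term ratio: r(k) = 1 * (k+1/2) (k+3/2) / [(k+7) (k+1)] ; factor over Q: parameters, x = 1, and C = 2/9.


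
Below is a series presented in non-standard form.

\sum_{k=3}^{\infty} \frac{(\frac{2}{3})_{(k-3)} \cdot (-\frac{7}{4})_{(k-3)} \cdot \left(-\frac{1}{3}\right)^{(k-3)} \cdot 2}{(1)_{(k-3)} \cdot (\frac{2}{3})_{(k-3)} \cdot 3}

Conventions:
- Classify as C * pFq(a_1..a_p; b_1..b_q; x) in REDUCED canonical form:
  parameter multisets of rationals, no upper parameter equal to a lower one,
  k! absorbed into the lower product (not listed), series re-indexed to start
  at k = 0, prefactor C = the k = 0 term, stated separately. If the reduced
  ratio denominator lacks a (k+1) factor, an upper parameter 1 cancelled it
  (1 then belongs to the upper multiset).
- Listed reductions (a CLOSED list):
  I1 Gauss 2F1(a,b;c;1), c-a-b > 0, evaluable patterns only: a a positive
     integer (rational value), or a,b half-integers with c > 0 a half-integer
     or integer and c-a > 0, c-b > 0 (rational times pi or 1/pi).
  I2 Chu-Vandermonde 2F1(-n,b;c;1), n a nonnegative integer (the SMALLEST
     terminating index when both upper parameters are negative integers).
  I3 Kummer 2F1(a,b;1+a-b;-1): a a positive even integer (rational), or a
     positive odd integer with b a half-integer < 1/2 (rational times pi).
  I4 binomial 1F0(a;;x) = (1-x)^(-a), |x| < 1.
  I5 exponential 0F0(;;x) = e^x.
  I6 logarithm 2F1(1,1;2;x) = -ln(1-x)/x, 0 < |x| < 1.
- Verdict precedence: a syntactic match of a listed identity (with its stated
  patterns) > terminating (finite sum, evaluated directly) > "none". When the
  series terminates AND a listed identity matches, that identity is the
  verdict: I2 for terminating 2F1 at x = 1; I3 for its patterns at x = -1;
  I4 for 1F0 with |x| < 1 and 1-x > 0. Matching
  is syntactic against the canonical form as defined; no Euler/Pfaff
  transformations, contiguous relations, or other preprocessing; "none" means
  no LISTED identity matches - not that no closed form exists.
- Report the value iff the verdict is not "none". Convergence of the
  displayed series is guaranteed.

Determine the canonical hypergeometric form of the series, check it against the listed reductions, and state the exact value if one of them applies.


Canonical form: C = \frac{2}{3} times 1F0 with upper {-\frac{7}{4}}, lower {-}, x = -\frac{1}{3}. Verdict: the I4 binomial reduction fires (the 1F0 binomial series: exponent 7/4, x = -\frac{1}{3}). Sum: \frac{2}{3} \cdot \left(\frac{4}{3}\right)^{\frac{7}{4}}.

Key step: x = -\frac{1}{3} and the parameter 2/3 appears in both the upper and lower lists and cancels.
Consecutive-term ratio: r(k) = -\frac{1}{3} * (k-\frac{7}{4}) / [(k+1)] - rational; roots negated = parameters, x = -\frac{1}{3}, C = \frac{2}{3}.


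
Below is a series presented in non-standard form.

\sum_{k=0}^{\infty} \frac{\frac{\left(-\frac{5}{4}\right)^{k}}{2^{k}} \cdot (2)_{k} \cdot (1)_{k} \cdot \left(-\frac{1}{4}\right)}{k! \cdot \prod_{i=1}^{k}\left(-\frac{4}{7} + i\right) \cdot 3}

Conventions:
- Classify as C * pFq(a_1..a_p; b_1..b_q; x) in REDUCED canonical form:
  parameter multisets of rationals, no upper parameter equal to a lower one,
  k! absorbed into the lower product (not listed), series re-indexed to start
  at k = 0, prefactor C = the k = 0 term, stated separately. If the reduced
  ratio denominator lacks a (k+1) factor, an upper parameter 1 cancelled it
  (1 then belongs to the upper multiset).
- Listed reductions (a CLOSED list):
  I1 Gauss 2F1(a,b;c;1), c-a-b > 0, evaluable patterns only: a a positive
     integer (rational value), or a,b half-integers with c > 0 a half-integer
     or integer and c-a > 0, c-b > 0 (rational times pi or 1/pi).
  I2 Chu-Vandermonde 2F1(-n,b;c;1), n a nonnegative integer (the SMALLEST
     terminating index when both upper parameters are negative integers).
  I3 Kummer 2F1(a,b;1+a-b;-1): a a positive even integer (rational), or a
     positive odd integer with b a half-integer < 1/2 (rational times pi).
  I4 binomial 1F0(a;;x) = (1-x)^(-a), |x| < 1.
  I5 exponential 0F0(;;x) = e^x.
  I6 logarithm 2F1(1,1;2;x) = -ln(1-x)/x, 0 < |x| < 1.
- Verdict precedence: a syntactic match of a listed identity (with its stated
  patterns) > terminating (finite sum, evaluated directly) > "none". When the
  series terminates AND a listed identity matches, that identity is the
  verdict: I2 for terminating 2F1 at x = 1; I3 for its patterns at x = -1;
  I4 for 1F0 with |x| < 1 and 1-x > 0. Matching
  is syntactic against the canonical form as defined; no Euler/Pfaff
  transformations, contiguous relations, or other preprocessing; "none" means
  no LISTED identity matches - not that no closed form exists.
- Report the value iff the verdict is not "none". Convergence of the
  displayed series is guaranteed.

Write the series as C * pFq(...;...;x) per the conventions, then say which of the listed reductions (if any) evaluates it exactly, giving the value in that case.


This is -\frac{1}{12} * 2F1(1, 2; \frac{3}{7}; -\frac{5}{8}) in reduced canonical form. Verdict: none - this 2F1 at x = -\frac{5}{8} matches no listed pattern, and upper {1, 2} holds no stopper.

Key observation: x = -\frac{5}{8} and the lower running product (C = -1/12, x = -5/8) is a rising factorial.
Term ratio: r(k) = -\frac{5}{8} * (k+1) (k+2) / [(k+\frac{3}{7}) (k+1)] ; factor over Q: parameters, x = -\frac{5}{8}, and C = -\frac{1}{12}.


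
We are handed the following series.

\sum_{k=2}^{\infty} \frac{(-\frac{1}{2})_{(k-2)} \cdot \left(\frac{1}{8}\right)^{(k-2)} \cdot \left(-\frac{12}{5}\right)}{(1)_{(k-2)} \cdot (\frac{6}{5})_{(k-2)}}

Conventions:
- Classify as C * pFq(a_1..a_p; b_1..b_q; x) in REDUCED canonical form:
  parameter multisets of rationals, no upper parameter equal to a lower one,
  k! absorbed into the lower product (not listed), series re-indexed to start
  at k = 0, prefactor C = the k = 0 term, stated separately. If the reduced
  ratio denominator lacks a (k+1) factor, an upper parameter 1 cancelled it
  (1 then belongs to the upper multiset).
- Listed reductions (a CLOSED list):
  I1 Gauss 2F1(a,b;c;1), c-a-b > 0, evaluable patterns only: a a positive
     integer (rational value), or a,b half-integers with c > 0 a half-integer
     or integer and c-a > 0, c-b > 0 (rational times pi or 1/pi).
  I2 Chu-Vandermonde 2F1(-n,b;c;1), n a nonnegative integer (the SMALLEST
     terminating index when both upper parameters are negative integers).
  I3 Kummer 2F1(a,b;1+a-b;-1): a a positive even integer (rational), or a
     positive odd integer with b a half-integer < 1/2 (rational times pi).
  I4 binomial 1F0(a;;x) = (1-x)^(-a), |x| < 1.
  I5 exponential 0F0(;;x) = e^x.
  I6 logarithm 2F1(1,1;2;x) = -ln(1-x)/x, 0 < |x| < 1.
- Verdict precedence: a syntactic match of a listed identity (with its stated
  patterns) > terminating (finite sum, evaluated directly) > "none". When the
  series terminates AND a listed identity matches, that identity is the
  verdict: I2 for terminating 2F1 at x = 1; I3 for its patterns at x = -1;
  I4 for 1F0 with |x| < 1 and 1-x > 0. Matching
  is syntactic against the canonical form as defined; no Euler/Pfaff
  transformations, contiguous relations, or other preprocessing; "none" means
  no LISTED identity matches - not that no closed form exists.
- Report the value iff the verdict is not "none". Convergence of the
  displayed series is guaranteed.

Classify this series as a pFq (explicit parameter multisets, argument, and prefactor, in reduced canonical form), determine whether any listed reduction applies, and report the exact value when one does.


This is -\frac{12}{5} * 1F1(-\frac{1}{2}; \frac{6}{5}; \frac{1}{8}) in reduced canonical form. Verdict: none here - no I1-I6 shape fits x = \frac{1}{8} with lower {\frac{6}{5}}.

Structural cue: t_0 = -\frac{12}{5} here, and (1)_k (C = -12/5) is k! itself.
Consecutive-term ratio: r(k) = \frac{1}{8} * (k-\frac{1}{2}) / [(k+\frac{6}{5}) (k+1)] - rational; roots negated = parameters, x = \frac{1}{8}, C = -\frac{12}{5}.


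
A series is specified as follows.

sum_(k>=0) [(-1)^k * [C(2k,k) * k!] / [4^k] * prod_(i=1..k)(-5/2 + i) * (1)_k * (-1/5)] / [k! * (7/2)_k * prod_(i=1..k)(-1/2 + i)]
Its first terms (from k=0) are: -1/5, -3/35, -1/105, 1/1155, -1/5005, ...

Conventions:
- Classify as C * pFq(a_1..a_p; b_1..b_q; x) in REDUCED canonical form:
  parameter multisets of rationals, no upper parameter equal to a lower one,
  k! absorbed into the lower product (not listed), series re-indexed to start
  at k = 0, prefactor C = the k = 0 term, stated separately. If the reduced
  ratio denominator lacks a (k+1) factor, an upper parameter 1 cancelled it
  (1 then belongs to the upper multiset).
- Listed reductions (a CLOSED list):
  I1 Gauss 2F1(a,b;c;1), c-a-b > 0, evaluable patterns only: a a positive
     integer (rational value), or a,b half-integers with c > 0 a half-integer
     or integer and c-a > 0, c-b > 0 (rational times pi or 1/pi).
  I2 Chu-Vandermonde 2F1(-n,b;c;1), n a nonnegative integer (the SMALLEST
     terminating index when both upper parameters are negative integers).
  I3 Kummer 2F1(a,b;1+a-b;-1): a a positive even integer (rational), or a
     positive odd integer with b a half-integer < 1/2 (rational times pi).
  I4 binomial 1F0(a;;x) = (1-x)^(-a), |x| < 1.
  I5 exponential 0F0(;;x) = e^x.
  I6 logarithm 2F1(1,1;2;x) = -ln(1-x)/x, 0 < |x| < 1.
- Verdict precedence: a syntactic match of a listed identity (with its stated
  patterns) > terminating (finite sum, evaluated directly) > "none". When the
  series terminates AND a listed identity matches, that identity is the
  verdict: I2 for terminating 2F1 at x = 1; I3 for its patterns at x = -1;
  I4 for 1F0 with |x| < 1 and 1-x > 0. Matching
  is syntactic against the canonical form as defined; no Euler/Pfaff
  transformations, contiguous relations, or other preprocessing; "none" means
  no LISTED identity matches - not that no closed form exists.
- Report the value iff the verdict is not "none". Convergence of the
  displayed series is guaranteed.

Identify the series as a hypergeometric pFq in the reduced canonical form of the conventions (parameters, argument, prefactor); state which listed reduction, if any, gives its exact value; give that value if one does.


With C = -1/5: the canonical form is 2F1(-3/2, 1; 7/2; -1). Verdict at x = -1: Kummer (I3) matches (x = -1; c = 7/2 equals 1+a-b for upper {-3/2, 1}: listed pattern). Its exact value is (-3/32) * pi.

Structural cue: t_0 = -1/5 here, and the parameter 1/2 appears in both the upper and lower lists and cancels.
Ratio: r(k) = (-1) * (k-3/2) (k+1) / [(k+7/2) (k+1)] - rational; roots negated = parameters, x = (-1), C = -1/5.


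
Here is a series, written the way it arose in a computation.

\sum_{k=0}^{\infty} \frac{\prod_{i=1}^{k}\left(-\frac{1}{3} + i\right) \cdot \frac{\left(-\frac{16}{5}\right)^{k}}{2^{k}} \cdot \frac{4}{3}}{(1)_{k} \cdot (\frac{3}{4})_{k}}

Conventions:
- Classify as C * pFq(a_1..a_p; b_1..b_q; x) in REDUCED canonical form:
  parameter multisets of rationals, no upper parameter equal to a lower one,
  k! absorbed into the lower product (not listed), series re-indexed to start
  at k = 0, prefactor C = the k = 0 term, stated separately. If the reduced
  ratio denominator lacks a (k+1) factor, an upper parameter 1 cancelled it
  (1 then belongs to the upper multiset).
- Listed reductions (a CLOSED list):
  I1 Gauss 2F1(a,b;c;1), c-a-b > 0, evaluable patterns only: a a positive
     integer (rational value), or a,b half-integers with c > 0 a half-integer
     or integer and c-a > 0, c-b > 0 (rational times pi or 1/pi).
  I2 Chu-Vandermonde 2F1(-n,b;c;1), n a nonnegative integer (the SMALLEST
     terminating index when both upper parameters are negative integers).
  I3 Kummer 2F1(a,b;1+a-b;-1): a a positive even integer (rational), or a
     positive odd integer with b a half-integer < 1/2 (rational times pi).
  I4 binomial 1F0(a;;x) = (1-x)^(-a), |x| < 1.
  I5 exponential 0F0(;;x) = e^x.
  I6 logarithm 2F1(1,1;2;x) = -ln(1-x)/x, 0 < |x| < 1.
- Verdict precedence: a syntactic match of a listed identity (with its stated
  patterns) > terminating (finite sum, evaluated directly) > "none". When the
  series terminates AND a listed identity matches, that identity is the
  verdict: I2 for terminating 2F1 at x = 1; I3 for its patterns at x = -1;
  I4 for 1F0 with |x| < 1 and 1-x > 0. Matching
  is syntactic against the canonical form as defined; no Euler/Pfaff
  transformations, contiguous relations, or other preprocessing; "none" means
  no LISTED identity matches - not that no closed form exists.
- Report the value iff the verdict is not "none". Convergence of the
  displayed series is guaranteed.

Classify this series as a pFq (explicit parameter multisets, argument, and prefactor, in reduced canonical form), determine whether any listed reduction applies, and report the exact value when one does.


Canonical form: C = \frac{4}{3} times 1F1 with upper {\frac{2}{3}}, lower {\frac{3}{4}}, x = -\frac{8}{5}. Verdict: none. A 1F1 with upper {\frac{2}{3}} fits none of I1-I6 at x = -\frac{8}{5}; the sum runs forever.

Key observation: t_0 = \frac{4}{3} here, and the two k-th powers (C = 4/3) combine into one argument.
Consecutive-term ratio: r(k) = -\frac{8}{5} * (k+\frac{2}{3}) / [(k+\frac{3}{4}) (k+1)] - rational in k. x = -\frac{8}{5}; t_0 = \frac{4}{3}; negate the roots.


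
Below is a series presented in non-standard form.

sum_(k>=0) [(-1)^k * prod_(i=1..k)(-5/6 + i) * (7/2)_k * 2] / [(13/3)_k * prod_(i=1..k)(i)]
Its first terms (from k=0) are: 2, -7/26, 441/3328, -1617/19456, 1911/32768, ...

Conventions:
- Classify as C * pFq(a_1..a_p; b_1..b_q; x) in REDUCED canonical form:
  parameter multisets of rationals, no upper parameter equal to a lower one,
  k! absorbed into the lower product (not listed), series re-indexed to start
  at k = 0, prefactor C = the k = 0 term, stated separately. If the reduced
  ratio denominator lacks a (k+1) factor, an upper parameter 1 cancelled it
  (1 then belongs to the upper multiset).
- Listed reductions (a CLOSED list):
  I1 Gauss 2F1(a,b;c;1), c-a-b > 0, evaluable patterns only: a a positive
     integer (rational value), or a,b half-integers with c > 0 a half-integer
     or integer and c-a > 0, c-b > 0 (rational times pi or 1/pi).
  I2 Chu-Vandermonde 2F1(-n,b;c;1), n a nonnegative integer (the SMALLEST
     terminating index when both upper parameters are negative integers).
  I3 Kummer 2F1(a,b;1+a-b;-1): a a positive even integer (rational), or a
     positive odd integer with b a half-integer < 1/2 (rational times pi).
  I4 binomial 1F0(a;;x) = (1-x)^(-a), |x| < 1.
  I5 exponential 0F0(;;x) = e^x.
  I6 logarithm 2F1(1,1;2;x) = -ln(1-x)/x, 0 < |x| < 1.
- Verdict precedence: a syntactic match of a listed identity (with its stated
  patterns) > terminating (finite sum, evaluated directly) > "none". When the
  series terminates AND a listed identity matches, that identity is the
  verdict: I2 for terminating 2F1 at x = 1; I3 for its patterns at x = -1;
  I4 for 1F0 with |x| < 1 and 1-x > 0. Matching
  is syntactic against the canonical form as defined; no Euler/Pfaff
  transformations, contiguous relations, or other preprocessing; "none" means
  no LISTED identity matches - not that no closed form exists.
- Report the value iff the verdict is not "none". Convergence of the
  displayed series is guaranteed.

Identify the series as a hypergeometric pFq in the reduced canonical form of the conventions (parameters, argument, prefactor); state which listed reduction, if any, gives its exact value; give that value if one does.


Prefactor 2, argument -1: 2F1 with upper {1/6, 7/2} over lower {13/3}. Verdict: none here - no I1-I6 shape fits x = -1 with lower {13/3}.

Key observation: t_0 = 2 here, and the running product (prefactor 2) telescopes to a rising factorial.
Adjacent-term ratio: r(k) = (-1) * (k+1/6) (k+7/2) / [(k+13/3) (k+1)] ; factor over Q: parameters, x = (-1), and C = 2.


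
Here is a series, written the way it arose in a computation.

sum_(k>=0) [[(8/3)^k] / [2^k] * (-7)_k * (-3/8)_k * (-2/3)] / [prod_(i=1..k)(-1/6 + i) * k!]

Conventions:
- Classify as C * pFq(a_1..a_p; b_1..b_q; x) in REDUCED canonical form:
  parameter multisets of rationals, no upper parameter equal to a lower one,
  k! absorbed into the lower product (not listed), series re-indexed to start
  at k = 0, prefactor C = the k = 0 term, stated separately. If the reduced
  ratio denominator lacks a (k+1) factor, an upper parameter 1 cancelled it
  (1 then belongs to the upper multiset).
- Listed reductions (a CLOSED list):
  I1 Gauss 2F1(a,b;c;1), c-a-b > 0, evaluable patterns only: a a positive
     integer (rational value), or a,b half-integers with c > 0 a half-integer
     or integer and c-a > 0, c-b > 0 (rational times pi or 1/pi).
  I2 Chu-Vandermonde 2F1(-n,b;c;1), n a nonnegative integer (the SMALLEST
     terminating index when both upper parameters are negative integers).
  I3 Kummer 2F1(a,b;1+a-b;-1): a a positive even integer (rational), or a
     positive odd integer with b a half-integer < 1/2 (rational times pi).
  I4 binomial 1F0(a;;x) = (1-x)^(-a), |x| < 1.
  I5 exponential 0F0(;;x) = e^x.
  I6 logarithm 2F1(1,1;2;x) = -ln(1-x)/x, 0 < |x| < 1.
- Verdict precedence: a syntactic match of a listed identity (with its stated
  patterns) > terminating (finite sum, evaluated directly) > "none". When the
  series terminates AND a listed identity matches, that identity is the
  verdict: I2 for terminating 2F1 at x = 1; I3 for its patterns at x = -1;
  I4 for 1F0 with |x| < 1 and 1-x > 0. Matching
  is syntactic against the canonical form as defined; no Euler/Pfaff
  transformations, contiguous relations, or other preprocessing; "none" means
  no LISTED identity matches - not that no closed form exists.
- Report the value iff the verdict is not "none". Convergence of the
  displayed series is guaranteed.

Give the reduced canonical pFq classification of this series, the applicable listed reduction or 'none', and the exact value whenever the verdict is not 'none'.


Key step: from the first term -2/3: the lower running product (C = -2/3) is a rising factorial.
Term ratio: r(k) = (4/3) * (k-7) (k-3/8) / [(k+5/6) (k+1)] ; factor over Q: parameters, x = (4/3), and C = -2/3.

With C = -2/3: the canonical form is 2F1(-7, -3/8; 5/6; 4/3). Verdict: terminating. (-7)_k vanishes past k = 7, leaving a 8-term sum, computed directly. Sum: -5145856/2645115.


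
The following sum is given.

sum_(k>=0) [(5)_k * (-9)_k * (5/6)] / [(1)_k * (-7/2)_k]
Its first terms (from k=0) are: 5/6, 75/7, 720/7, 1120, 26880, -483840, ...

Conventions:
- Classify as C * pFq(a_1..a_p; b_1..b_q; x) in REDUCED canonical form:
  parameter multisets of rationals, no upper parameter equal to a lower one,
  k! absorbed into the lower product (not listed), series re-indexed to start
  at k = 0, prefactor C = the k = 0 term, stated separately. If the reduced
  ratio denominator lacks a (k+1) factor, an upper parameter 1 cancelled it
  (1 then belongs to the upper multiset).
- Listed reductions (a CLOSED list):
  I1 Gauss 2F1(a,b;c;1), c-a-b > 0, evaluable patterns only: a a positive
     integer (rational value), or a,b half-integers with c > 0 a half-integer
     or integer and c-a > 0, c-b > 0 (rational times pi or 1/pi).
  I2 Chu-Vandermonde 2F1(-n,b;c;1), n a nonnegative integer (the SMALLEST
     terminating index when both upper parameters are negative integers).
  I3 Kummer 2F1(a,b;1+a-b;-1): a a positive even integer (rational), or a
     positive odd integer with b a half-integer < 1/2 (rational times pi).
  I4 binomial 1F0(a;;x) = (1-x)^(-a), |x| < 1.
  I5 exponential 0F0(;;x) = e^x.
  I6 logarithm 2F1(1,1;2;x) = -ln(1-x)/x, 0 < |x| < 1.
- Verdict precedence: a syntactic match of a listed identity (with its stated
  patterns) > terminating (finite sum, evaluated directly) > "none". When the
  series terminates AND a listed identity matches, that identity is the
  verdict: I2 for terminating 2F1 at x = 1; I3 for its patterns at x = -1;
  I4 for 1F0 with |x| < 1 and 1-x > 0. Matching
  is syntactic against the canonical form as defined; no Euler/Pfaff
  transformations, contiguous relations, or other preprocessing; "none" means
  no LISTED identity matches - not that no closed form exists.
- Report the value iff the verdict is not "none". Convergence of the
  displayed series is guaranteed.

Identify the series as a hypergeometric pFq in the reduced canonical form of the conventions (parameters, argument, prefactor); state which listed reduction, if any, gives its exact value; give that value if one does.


This is 5/6 * 2F1(-9, 5; -7/2; 1) in reduced canonical form. Verdict: this is Chu-Vandermonde (I2) (terminating 2F1 at x = 1 with n = 9, b = 5, c = -7/2). Sum: -12155/42.

First insight: t_0 = 5/6 here, and (1)_k (C = 5/6) is k! itself.
Ratio: r(k) = 1 * (k-9) (k+5) / [(k-7/2) (k+1)] - rational in k. x = 1; t_0 = 5/6; negate the roots.


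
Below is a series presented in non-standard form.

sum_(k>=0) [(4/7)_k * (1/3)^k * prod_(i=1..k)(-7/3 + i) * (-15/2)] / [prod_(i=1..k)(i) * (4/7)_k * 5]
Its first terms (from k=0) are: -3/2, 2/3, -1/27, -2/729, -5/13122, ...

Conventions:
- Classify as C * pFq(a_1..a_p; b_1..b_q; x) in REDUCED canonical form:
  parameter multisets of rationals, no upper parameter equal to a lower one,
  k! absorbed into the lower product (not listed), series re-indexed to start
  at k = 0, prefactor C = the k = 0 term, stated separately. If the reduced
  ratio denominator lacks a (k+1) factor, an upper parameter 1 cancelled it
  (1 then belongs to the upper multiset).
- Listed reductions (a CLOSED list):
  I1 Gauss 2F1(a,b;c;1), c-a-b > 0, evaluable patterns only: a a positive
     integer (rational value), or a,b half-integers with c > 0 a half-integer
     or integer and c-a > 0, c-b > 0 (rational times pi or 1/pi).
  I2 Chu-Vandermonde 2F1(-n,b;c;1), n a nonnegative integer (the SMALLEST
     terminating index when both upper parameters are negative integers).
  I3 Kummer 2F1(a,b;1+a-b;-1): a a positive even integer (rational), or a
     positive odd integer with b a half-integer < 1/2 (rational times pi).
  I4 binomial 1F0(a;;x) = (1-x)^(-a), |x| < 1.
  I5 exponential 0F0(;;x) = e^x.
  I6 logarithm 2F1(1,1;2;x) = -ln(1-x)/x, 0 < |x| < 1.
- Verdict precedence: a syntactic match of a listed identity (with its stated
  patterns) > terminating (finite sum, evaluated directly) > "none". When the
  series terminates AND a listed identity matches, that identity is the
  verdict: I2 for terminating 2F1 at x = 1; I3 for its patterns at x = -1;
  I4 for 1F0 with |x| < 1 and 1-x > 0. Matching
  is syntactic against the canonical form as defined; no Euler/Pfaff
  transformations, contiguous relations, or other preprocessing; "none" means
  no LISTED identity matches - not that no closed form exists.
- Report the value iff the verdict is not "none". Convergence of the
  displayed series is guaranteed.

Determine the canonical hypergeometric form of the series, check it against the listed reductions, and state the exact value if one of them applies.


Structural cue: x = (1/3) and the constant factors (C = -3/2, x = 1/3) combine into one prefactor.
Adjacent-term ratio: r(k) = (1/3) * (k-4/3) / [(k+1)] - poly over poly, x = (1/3) from leading terms; C = -3/2 at k = 0.

This is -3/2 * 1F0(-4/3; -; 1/3) in reduced canonical form. Verdict at x = 1/3: binomial (I4) matches (the 1F0 binomial series: exponent 4/3, x = 1/3). Exact value: (-3/2) * (2/3)^(4/3).


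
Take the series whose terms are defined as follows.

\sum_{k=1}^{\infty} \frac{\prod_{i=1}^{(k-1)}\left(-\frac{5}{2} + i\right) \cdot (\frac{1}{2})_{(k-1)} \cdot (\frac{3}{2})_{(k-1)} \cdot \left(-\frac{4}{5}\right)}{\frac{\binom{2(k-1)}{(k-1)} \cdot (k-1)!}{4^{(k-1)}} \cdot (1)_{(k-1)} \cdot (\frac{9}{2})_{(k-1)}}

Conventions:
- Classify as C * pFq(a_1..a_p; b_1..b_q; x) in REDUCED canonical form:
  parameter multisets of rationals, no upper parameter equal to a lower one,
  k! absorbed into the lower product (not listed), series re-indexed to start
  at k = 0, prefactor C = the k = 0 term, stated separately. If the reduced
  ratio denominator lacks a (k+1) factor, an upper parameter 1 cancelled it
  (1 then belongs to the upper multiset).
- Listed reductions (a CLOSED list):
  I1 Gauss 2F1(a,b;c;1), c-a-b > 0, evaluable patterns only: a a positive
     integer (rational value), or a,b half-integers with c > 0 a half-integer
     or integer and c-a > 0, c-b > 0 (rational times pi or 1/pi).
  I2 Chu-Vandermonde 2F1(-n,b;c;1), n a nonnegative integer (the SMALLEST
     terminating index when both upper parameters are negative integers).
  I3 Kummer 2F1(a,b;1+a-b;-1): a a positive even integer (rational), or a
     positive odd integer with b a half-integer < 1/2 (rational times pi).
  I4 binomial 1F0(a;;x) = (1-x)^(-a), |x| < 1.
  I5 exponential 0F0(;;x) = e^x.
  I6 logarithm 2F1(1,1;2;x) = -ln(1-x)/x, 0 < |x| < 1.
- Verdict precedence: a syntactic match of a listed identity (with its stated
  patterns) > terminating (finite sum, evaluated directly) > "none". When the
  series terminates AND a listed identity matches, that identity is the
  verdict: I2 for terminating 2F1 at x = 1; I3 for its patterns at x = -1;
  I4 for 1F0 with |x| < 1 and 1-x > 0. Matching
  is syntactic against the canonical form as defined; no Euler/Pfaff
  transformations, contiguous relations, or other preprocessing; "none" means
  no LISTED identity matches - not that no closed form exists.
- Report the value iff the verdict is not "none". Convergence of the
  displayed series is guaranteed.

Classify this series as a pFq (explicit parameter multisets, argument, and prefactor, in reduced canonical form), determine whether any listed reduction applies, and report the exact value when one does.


Prefactor -\frac{4}{5}, argument 1: 2F1 with upper {-\frac{3}{2}, \frac{3}{2}} over lower {\frac{9}{2}}. Verdict: the half-integer Gauss pattern (I1) fires (x = 1; upper {-\frac{3}{2}, \frac{3}{2}} half-integers, c = \frac{9}{2} in the evaluable pattern). Hence: \left(-\frac{147}{1024}\right) \cdot \pi.

Structural cue: t_0 = -\frac{4}{5} here, and the running product (prefactor -4/5) telescopes to a rising factorial.
Step ratio: r(k) = 1 * (k-\frac{3}{2}) (k+\frac{3}{2}) / [(k+\frac{9}{2}) (k+1)] - poly over poly, x = 1 from leading terms; C = -\frac{4}{5} at k = 0.


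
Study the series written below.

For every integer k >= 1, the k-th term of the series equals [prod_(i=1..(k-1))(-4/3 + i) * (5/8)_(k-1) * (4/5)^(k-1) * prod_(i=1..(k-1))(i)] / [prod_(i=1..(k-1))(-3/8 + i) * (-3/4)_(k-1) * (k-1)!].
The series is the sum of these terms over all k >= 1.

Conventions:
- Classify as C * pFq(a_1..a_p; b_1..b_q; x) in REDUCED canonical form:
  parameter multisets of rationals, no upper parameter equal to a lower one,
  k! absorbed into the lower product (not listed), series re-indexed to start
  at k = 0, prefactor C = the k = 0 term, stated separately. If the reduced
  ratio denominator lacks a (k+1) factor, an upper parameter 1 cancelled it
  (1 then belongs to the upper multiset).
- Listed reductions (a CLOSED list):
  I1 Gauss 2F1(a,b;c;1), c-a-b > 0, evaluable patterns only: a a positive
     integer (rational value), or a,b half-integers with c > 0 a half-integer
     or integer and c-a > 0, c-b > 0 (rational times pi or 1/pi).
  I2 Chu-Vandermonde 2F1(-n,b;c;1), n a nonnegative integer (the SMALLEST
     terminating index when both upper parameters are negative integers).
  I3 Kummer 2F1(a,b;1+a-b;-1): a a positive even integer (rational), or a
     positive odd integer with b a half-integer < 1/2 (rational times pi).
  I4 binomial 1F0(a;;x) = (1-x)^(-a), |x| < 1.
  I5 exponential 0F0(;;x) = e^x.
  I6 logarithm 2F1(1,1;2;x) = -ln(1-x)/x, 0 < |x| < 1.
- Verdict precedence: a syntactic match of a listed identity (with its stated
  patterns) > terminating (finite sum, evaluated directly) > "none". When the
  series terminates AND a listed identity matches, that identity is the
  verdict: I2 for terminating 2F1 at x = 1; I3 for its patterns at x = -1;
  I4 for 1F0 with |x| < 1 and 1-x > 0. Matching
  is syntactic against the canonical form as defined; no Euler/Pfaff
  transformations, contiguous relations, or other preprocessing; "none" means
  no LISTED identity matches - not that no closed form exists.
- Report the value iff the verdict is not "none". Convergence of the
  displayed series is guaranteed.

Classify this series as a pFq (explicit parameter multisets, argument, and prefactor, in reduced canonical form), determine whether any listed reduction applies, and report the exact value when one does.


The series (x = 4/5) is 2F1: upper {-1/3, 1}, lower {-3/4}, prefactor 1. Verdict: none - at argument 4/5 the multisets {-1/3, 1} ; {-3/4} match no listed identity.

Structural cue: t_0 being 1, the lower running product (C = 1, x = 4/5) is a rising factorial.
Step ratio: r(k) = (4/5) * (k-1/3) (k+1) / [(k-3/4) (k+1)] - poly over poly, x = (4/5) from leading terms; C = 1 at k = 0.


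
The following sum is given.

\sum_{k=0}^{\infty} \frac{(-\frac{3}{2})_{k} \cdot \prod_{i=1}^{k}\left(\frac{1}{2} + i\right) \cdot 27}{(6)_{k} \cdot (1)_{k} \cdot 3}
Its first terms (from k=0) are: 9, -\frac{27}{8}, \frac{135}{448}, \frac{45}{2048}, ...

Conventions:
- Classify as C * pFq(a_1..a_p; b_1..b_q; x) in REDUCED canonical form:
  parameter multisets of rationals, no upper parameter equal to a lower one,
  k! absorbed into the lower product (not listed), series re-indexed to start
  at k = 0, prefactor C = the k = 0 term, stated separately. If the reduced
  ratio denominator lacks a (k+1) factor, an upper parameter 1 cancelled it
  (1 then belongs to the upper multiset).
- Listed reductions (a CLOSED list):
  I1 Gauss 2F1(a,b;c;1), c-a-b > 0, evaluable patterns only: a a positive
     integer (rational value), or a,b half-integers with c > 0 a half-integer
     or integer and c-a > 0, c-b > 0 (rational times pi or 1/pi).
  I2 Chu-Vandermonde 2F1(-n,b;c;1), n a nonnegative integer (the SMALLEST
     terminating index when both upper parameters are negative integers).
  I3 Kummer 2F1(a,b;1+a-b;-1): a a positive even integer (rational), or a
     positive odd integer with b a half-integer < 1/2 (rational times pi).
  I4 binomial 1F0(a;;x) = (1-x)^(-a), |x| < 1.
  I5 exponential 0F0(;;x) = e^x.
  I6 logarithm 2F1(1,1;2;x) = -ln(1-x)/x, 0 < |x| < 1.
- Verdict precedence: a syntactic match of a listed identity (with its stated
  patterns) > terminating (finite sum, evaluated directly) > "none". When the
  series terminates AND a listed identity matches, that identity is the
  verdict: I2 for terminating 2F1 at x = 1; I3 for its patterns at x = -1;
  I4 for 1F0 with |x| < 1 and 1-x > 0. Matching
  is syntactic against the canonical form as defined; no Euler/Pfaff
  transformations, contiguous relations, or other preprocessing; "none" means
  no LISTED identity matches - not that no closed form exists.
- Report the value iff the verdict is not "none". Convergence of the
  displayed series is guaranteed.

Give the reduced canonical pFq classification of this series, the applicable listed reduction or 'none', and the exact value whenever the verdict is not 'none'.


First insight: x = 1 and the running product (C = 9) telescopes to a rising factorial.
Adjacent-term ratio: r(k) = 1 * (k-\frac{3}{2}) (k+\frac{3}{2}) / [(k+6) (k+1)] - rational in k. x = 1; t_0 = 9; negate the roots.

Classification (C = 9): 2F1 with upper {-\frac{3}{2}, \frac{3}{2}}, lower {6}, argument x = 1. Verdict at x = 1: Gauss (I1, half-integer pattern) matches (x = 1; upper {-\frac{3}{2}, \frac{3}{2}} half-integers, c = 6 in the evaluable pattern). Value: \frac{131072}{7007} / \pi.


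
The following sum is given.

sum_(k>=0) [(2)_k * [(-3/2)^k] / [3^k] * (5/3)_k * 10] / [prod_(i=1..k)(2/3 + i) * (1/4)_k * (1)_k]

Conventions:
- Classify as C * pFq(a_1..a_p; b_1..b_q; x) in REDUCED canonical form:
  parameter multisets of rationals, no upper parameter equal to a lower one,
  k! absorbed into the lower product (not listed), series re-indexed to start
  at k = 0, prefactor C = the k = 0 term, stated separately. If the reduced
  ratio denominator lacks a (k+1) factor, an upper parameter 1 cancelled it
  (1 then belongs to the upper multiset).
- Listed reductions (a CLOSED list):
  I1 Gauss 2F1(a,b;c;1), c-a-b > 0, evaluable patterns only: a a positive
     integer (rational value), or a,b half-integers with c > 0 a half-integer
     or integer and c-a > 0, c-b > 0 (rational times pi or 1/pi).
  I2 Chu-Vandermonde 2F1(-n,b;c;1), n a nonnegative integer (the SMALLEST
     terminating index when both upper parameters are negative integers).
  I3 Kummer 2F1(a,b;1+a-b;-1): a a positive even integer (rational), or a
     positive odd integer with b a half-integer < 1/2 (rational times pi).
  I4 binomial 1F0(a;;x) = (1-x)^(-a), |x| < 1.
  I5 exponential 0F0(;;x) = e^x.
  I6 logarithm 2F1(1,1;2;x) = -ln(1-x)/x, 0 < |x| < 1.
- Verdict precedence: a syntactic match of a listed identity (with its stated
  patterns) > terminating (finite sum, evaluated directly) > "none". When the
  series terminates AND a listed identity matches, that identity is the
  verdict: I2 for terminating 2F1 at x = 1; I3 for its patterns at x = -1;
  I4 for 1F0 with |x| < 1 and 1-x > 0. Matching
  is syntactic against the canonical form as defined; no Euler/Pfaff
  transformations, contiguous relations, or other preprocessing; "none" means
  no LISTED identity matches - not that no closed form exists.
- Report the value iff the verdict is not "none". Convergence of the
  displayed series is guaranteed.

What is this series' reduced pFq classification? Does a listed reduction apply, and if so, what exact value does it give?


Reduced: x = -1/2, 1F1, upper = {2}, lower = {1/4}, C = 10. Verdict: none. No listed pattern accepts 1F1(2; 1/4; -1/2).

Structural cue: t_0 = 10 here, and the two k-th powers (prefactor 10) combine into one argument.
Ratio: r(k) = (-1/2) * (k+2) / [(k+1/4) (k+1)] - rational; roots negated = parameters, x = (-1/2), C = 10.


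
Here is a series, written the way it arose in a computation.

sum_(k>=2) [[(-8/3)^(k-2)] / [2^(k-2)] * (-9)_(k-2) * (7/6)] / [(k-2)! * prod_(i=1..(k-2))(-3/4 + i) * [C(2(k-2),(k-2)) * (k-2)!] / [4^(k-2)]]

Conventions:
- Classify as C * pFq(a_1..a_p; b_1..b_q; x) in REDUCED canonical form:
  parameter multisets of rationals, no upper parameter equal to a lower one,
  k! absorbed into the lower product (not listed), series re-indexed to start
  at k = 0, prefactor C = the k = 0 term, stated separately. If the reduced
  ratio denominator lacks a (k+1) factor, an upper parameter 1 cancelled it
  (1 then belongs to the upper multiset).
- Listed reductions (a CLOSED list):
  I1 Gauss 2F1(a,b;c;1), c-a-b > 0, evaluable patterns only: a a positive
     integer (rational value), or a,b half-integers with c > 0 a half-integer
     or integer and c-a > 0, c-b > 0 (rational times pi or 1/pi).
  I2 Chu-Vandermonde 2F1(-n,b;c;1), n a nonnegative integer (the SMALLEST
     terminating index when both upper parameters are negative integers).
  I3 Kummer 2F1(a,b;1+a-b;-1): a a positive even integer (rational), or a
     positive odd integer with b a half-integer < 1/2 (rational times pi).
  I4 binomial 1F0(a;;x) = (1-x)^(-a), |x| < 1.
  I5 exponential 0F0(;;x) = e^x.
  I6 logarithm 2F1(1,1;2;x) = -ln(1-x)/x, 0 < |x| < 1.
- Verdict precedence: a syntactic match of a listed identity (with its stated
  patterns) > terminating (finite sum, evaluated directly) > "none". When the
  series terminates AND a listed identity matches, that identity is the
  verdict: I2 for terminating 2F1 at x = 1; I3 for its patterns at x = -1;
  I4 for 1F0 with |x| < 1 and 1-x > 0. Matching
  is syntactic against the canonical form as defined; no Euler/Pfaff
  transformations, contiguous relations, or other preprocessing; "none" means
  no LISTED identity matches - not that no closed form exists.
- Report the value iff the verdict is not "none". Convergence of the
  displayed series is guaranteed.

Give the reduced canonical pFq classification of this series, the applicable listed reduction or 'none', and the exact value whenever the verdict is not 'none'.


x = -4/3 here; the reduced form reads 1F2, upper {-9}, lower {1/4, 1/2}, C = 7/6. Verdict: terminating. With -9 upstairs the series is a 10-term polynomial sum; evaluated term by term. Value: 266067797366616661365557/414983202489379631250.

The tell: t_0 being 7/6, the lower central binomial (C = 7/6) hides (1/2)_k.
Adjacent-term ratio: r(k) = (-4/3) * (k-9) / [(k+1/4) (k+1/2) (k+1)] - rational; roots negated = parameters, x = (-4/3), C = 7/6.


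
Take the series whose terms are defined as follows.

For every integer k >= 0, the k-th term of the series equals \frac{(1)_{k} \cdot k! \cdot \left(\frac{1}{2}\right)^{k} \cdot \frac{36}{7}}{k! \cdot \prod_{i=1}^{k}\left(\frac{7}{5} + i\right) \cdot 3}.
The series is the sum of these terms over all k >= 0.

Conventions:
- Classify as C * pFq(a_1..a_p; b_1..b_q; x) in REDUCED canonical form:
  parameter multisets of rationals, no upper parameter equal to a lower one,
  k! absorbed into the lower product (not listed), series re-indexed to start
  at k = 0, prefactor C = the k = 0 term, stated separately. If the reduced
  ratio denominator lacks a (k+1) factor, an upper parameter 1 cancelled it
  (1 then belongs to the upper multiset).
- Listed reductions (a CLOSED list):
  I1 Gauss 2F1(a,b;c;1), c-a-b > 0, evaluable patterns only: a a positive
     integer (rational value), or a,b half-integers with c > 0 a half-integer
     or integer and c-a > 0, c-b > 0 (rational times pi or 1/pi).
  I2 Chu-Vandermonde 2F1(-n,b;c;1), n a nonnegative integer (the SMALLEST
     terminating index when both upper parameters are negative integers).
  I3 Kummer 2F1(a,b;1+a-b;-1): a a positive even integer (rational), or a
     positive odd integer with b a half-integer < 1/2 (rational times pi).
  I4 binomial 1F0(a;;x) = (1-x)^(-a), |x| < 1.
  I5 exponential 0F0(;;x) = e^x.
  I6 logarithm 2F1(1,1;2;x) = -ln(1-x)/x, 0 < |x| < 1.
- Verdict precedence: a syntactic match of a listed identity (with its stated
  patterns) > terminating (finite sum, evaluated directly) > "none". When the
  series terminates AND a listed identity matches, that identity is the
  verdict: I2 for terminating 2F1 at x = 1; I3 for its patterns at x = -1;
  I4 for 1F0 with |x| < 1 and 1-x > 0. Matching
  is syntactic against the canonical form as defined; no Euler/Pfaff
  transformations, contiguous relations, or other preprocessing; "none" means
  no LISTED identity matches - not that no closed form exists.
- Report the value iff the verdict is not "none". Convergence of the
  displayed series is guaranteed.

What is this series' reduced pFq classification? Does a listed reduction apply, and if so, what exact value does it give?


Classification (C = \frac{12}{7}): 2F1 with upper {1, 1}, lower {\frac{12}{5}}, argument x = \frac{1}{2}. Verdict: none - this 2F1 at x = \frac{1}{2} matches no listed pattern, and upper {1, 1} holds no stopper.

Key observation: t_0 being \frac{12}{7}, the factorial ratio (prefactor 12/7) (k+a-1)!/(a-1)! is a rising factorial (a)_k.
Term ratio: r(k) = \frac{1}{2} * (k+1) (k+1) / [(k+\frac{12}{5}) (k+1)] - rational; roots negated = parameters, x = \frac{1}{2}, C = \frac{12}{7}.
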